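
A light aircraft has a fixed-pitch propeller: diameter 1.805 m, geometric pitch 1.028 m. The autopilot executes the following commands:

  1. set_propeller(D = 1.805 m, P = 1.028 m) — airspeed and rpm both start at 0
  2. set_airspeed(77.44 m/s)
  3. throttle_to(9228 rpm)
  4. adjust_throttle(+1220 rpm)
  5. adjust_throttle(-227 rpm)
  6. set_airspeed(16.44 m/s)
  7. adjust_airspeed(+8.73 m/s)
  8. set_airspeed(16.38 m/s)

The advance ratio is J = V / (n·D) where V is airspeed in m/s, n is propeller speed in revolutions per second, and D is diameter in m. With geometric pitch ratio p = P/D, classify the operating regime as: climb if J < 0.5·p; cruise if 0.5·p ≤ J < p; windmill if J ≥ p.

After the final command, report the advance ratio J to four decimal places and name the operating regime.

set_propeller: D = 1.805 m, P = 1.028 m (p = P/D = 0.569529); state ← (V=0, rpm=0)
set_airspeed(77.44): V ← 77.44 m/s
throttle_to(9228): rpm ← 9228
adjust_throttle(+1220): rpm ← 9228 +1220 = 10448
adjust_throttle(-227): rpm ← 10448 -227 = 10221
set_airspeed(16.44): V ← 16.44 m/s
adjust_airspeed(+8.73): V ← 16.44 +8.73 = 25.17 m/s
set_airspeed(16.38): V ← 16.38 m/s
final state: V = 16.38 m/s, rpm = 10221 → n = rpm/60 = 170.350000 rev/s
J = V / (n·D) = 16.38 / (170.350000 × 1.805) = 0.053271
regime bands: climb J<0.2848 | cruise [0.2848, 0.5695) | windmill J≥0.5695
J = 0.0533 → climb

J = 0.0533, regime = climb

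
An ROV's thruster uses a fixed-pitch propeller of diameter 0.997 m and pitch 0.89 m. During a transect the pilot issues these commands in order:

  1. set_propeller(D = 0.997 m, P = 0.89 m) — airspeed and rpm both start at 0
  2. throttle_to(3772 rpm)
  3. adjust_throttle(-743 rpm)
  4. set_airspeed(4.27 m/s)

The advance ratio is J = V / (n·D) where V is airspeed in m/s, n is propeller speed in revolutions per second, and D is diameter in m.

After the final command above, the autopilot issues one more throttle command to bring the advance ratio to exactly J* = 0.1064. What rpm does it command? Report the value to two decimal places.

rpm = 2415.14

set_propeller: D = 0.997 m, P = 0.89 m (p = P/D = 0.892678); state ← (V=0, rpm=0)
throttle_to(3772): rpm ← 3772
adjust_throttle(-743): rpm ← 3772 -743 = 3029
set_airspeed(4.27): V ← 4.27 m/s
final state: V = 4.27 m/s, rpm = 3029 → n = rpm/60 = 50.483333 rev/s
target J* = 0.1064; solve J* = V/(n·D) for n: n = V/(J*·D) = 4.27/(0.1064 × 0.997) = 40.252336 rev/s
rpm = 60·n = 2415.140157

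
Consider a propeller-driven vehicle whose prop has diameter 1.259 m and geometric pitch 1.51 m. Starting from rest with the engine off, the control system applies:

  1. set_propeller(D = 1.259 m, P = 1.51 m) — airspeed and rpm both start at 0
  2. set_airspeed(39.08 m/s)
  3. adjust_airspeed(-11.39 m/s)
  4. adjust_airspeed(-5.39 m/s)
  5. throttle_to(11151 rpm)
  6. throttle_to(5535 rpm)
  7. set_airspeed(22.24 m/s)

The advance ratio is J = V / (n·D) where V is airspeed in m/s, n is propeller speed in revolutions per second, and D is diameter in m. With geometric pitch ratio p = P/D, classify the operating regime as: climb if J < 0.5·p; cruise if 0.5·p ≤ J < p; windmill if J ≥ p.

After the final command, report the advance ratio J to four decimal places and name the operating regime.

J = 0.1915, regime = climb

set_propeller: D = 1.259 m, P = 1.51 m (p = P/D = 1.199365); state ← (V=0, rpm=0)
set_airspeed(39.08): V ← 39.08 m/s
adjust_airspeed(-11.39): V ← 39.08 -11.39 = 27.69 m/s
adjust_airspeed(-5.39): V ← 27.69 -5.39 = 22.3 m/s
throttle_to(11151): rpm ← 11151
throttle_to(5535): rpm ← 5535
set_airspeed(22.24): V ← 22.24 m/s
final state: V = 22.24 m/s, rpm = 5535 → n = rpm/60 = 92.250000 rev/s
J = V / (n·D) = 22.24 / (92.250000 × 1.259) = 0.191488
regime bands: climb J<0.5997 | cruise [0.5997, 1.1994) | windmill J≥1.1994
J = 0.1915 → climb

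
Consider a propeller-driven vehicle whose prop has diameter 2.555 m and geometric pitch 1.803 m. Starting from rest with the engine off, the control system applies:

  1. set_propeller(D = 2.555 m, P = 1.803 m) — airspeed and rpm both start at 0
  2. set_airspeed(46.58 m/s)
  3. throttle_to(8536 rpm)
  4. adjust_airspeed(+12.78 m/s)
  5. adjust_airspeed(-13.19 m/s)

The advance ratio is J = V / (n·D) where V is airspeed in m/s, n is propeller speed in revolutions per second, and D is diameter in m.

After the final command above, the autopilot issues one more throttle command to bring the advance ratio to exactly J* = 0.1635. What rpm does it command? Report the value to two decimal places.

set_propeller: D = 2.555 m, P = 1.803 m (p = P/D = 0.705675); state ← (V=0, rpm=0)
set_airspeed(46.58): V ← 46.58 m/s
throttle_to(8536): rpm ← 8536
adjust_airspeed(+12.78): V ← 46.58 +12.78 = 59.36 m/s
adjust_airspeed(-13.19): V ← 59.36 -13.19 = 46.17 m/s
final state: V = 46.17 m/s, rpm = 8536 → n = rpm/60 = 142.266667 rev/s
target J* = 0.1635; solve J* = V/(n·D) for n: n = V/(J*·D) = 46.17/(0.1635 × 2.555) = 110.522631 rev/s
rpm = 60·n = 6631.357834

rpm = 6631.36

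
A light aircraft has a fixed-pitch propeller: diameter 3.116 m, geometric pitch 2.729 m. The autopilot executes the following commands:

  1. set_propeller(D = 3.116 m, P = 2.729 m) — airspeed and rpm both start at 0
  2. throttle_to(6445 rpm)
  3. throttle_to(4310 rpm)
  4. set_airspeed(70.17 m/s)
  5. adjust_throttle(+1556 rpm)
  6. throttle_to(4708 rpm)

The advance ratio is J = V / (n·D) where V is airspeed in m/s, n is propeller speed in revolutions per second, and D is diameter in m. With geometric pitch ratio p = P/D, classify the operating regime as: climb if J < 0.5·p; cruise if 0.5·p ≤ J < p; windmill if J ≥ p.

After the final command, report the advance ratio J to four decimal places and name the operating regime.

J = 0.2870, regime = climb

set_propeller: D = 3.116 m, P = 2.729 m (p = P/D = 0.875802); state ← (V=0, rpm=0)
throttle_to(6445): rpm ← 6445
throttle_to(4310): rpm ← 4310
set_airspeed(70.17): V ← 70.17 m/s
adjust_throttle(+1556): rpm ← 4310 +1556 = 5866
throttle_to(4708): rpm ← 4708
final state: V = 70.17 m/s, rpm = 4708 → n = rpm/60 = 78.466667 rev/s
J = V / (n·D) = 70.17 / (78.466667 × 3.116) = 0.286991
regime bands: climb J<0.4379 | cruise [0.4379, 0.8758) | windmill J≥0.8758
J = 0.2870 → climb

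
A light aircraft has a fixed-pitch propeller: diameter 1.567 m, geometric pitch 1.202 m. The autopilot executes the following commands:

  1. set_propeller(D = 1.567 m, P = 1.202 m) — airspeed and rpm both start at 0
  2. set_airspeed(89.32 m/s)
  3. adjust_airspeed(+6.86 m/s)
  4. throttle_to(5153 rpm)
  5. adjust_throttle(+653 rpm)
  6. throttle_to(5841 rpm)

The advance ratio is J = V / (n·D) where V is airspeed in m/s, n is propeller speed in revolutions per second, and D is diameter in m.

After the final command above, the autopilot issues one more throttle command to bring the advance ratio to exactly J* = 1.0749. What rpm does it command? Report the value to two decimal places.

rpm = 3426.09

set_propeller: D = 1.567 m, P = 1.202 m (p = P/D = 0.767071); state ← (V=0, rpm=0)
set_airspeed(89.32): V ← 89.32 m/s
adjust_airspeed(+6.86): V ← 89.32 +6.86 = 96.18 m/s
throttle_to(5153): rpm ← 5153
adjust_throttle(+653): rpm ← 5153 +653 = 5806
throttle_to(5841): rpm ← 5841
final state: V = 96.18 m/s, rpm = 5841 → n = rpm/60 = 97.350000 rev/s
target J* = 1.0749; solve J* = V/(n·D) for n: n = V/(J*·D) = 96.18/(1.0749 × 1.567) = 57.101526 rev/s
rpm = 60·n = 3426.091550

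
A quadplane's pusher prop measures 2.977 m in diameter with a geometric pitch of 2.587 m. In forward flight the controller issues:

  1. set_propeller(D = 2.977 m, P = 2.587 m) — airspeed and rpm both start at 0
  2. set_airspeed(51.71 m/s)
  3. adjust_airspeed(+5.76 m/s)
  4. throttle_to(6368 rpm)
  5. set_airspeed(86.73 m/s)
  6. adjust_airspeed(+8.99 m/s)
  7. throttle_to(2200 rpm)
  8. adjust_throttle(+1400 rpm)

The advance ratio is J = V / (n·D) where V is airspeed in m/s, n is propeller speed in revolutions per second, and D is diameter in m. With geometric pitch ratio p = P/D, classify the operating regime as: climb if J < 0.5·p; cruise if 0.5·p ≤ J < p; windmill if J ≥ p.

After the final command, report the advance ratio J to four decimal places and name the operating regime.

set_propeller: D = 2.977 m, P = 2.587 m (p = P/D = 0.868996); state ← (V=0, rpm=0)
set_airspeed(51.71): V ← 51.71 m/s
adjust_airspeed(+5.76): V ← 51.71 +5.76 = 57.47 m/s
throttle_to(6368): rpm ← 6368
set_airspeed(86.73): V ← 86.73 m/s
adjust_airspeed(+8.99): V ← 86.73 +8.99 = 95.72 m/s
throttle_to(2200): rpm ← 2200
adjust_throttle(+1400): rpm ← 2200 +1400 = 3600
final state: V = 95.72 m/s, rpm = 3600 → n = rpm/60 = 60.000000 rev/s
J = V / (n·D) = 95.72 / (60.000000 × 2.977) = 0.535886
regime bands: climb J<0.4345 | cruise [0.4345, 0.8690) | windmill J≥0.8690
J = 0.5359 → cruise

J = 0.5359, regime = cruise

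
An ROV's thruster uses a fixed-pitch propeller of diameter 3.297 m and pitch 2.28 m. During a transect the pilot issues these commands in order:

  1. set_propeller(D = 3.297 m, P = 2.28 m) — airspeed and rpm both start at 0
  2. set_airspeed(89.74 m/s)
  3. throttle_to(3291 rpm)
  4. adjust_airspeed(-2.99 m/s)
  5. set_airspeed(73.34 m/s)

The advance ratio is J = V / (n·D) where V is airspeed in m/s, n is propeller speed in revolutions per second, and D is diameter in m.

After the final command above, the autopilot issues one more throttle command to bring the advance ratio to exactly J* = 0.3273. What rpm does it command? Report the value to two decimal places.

rpm = 4077.81

set_propeller: D = 3.297 m, P = 2.28 m (p = P/D = 0.691538); state ← (V=0, rpm=0)
set_airspeed(89.74): V ← 89.74 m/s
throttle_to(3291): rpm ← 3291
adjust_airspeed(-2.99): V ← 89.74 -2.99 = 86.75 m/s
set_airspeed(73.34): V ← 73.34 m/s
final state: V = 73.34 m/s, rpm = 3291 → n = rpm/60 = 54.850000 rev/s
target J* = 0.3273; solve J* = V/(n·D) for n: n = V/(J*·D) = 73.34/(0.3273 × 3.297) = 67.963534 rev/s
rpm = 60·n = 4077.812038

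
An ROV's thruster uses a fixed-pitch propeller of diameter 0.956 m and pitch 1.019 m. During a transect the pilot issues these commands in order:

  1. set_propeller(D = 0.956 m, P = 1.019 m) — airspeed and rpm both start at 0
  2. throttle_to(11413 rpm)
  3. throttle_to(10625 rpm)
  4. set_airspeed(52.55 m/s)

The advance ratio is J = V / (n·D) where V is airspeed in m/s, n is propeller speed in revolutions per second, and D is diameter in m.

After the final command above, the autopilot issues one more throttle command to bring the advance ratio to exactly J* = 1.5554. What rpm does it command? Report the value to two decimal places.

rpm = 2120.43

set_propeller: D = 0.956 m, P = 1.019 m (p = P/D = 1.065900); state ← (V=0, rpm=0)
throttle_to(11413): rpm ← 11413
throttle_to(10625): rpm ← 10625
set_airspeed(52.55): V ← 52.55 m/s
final state: V = 52.55 m/s, rpm = 10625 → n = rpm/60 = 177.083333 rev/s
target J* = 1.5554; solve J* = V/(n·D) for n: n = V/(J*·D) = 52.55/(1.5554 × 0.956) = 35.340504 rev/s
rpm = 60·n = 2120.430214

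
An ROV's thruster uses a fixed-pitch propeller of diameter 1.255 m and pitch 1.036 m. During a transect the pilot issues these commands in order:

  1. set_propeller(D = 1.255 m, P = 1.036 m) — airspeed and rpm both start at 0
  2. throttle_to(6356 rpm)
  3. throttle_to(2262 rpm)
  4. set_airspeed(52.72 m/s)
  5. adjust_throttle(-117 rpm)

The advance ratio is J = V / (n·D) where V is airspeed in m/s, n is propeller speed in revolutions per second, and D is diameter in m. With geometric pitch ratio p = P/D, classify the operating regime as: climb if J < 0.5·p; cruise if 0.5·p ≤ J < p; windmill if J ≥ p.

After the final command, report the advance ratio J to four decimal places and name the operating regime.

J = 1.1750, regime = windmill

set_propeller: D = 1.255 m, P = 1.036 m (p = P/D = 0.825498); state ← (V=0, rpm=0)
throttle_to(6356): rpm ← 6356
throttle_to(2262): rpm ← 2262
set_airspeed(52.72): V ← 52.72 m/s
adjust_throttle(-117): rpm ← 2262 -117 = 2145
final state: V = 52.72 m/s, rpm = 2145 → n = rpm/60 = 35.750000 rev/s
J = V / (n·D) = 52.72 / (35.750000 × 1.255) = 1.175048
regime bands: climb J<0.4127 | cruise [0.4127, 0.8255) | windmill J≥0.8255
J = 1.1750 → windmill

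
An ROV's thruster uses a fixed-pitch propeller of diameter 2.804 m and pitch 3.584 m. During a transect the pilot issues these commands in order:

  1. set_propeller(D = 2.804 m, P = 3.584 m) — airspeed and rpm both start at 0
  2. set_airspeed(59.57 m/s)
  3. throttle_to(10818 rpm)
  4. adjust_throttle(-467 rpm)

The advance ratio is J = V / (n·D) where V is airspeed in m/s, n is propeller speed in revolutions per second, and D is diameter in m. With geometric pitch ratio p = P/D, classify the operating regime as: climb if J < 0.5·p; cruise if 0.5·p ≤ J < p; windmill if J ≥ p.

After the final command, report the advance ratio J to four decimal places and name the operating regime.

set_propeller: D = 2.804 m, P = 3.584 m (p = P/D = 1.278174); state ← (V=0, rpm=0)
set_airspeed(59.57): V ← 59.57 m/s
throttle_to(10818): rpm ← 10818
adjust_throttle(-467): rpm ← 10818 -467 = 10351
final state: V = 59.57 m/s, rpm = 10351 → n = rpm/60 = 172.516667 rev/s
J = V / (n·D) = 59.57 / (172.516667 × 2.804) = 0.123145
regime bands: climb J<0.6391 | cruise [0.6391, 1.2782) | windmill J≥1.2782
J = 0.1231 → climb

J = 0.1231, regime = climb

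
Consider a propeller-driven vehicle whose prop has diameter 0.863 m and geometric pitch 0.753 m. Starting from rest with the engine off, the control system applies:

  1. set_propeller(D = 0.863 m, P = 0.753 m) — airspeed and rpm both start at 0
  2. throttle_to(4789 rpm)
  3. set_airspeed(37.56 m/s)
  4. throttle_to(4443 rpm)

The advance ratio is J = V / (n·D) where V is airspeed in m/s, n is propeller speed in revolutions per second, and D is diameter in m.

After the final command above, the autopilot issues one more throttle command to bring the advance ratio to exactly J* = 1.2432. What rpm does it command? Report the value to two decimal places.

rpm = 2100.51

set_propeller: D = 0.863 m, P = 0.753 m (p = P/D = 0.872538); state ← (V=0, rpm=0)
throttle_to(4789): rpm ← 4789
set_airspeed(37.56): V ← 37.56 m/s
throttle_to(4443): rpm ← 4443
final state: V = 37.56 m/s, rpm = 4443 → n = rpm/60 = 74.050000 rev/s
target J* = 1.2432; solve J* = V/(n·D) for n: n = V/(J*·D) = 37.56/(1.2432 × 0.863) = 35.008523 rev/s
rpm = 60·n = 2100.511370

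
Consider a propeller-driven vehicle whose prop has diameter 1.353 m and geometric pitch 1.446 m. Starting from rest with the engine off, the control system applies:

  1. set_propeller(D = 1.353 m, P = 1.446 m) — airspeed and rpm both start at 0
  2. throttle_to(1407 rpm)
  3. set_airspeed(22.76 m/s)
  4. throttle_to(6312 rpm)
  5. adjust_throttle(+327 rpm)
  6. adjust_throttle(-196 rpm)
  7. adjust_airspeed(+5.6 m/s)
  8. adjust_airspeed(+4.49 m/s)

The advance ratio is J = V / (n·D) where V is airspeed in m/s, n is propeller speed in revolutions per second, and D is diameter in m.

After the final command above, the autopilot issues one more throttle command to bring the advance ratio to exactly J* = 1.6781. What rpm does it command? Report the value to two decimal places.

set_propeller: D = 1.353 m, P = 1.446 m (p = P/D = 1.068736); state ← (V=0, rpm=0)
throttle_to(1407): rpm ← 1407
set_airspeed(22.76): V ← 22.76 m/s
throttle_to(6312): rpm ← 6312
adjust_throttle(+327): rpm ← 6312 +327 = 6639
adjust_throttle(-196): rpm ← 6639 -196 = 6443
adjust_airspeed(+5.6): V ← 22.76 +5.6 = 28.36 m/s
adjust_airspeed(+4.49): V ← 28.36 +4.49 = 32.85 m/s
final state: V = 32.85 m/s, rpm = 6443 → n = rpm/60 = 107.383333 rev/s
target J* = 1.6781; solve J* = V/(n·D) for n: n = V/(J*·D) = 32.85/(1.6781 × 1.353) = 14.468374 rev/s
rpm = 60·n = 868.102467

rpm = 868.10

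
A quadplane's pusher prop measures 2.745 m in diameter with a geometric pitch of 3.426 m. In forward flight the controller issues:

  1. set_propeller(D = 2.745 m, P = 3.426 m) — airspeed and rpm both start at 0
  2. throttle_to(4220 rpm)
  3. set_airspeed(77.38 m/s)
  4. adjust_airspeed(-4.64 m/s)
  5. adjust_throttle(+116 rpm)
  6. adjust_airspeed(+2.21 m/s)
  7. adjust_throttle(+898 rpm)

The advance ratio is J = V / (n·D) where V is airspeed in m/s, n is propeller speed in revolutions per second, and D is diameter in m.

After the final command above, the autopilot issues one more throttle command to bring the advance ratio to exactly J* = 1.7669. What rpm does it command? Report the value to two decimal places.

set_propeller: D = 2.745 m, P = 3.426 m (p = P/D = 1.248087); state ← (V=0, rpm=0)
throttle_to(4220): rpm ← 4220
set_airspeed(77.38): V ← 77.38 m/s
adjust_airspeed(-4.64): V ← 77.38 -4.64 = 72.74 m/s
adjust_throttle(+116): rpm ← 4220 +116 = 4336
adjust_airspeed(+2.21): V ← 72.74 +2.21 = 74.95 m/s
adjust_throttle(+898): rpm ← 4336 +898 = 5234
final state: V = 74.95 m/s, rpm = 5234 → n = rpm/60 = 87.233333 rev/s
target J* = 1.7669; solve J* = V/(n·D) for n: n = V/(J*·D) = 74.95/(1.7669 × 2.745) = 15.453161 rev/s
rpm = 60·n = 927.189635

rpm = 927.19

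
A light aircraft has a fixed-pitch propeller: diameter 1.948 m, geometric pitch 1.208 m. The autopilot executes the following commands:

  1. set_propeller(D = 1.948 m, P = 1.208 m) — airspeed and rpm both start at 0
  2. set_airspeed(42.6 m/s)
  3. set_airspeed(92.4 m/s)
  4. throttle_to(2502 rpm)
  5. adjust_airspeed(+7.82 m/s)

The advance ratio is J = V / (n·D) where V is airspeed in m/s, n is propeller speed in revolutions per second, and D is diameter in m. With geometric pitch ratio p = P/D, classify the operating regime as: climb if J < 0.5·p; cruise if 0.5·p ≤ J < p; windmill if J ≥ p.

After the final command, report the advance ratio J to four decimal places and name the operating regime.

set_propeller: D = 1.948 m, P = 1.208 m (p = P/D = 0.620123); state ← (V=0, rpm=0)
set_airspeed(42.6): V ← 42.6 m/s
set_airspeed(92.4): V ← 92.4 m/s
throttle_to(2502): rpm ← 2502
adjust_airspeed(+7.82): V ← 92.4 +7.82 = 100.22 m/s
final state: V = 100.22 m/s, rpm = 2502 → n = rpm/60 = 41.700000 rev/s
J = V / (n·D) = 100.22 / (41.700000 × 1.948) = 1.233756
regime bands: climb J<0.3101 | cruise [0.3101, 0.6201) | windmill J≥0.6201
J = 1.2338 → windmill

J = 1.2338, regime = windmill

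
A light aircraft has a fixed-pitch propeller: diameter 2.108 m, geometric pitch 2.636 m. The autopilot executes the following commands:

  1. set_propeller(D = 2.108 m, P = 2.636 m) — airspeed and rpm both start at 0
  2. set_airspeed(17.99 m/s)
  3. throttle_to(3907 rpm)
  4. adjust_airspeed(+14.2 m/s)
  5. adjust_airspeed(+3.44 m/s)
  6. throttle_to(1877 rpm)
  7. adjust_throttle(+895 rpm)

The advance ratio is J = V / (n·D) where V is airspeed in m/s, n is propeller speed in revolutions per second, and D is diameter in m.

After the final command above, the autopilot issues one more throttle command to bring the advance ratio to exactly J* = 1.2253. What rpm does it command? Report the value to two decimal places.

set_propeller: D = 2.108 m, P = 2.636 m (p = P/D = 1.250474); state ← (V=0, rpm=0)
set_airspeed(17.99): V ← 17.99 m/s
throttle_to(3907): rpm ← 3907
adjust_airspeed(+14.2): V ← 17.99 +14.2 = 32.19 m/s
adjust_airspeed(+3.44): V ← 32.19 +3.44 = 35.63 m/s
throttle_to(1877): rpm ← 1877
adjust_throttle(+895): rpm ← 1877 +895 = 2772
final state: V = 35.63 m/s, rpm = 2772 → n = rpm/60 = 46.200000 rev/s
target J* = 1.2253; solve J* = V/(n·D) for n: n = V/(J*·D) = 35.63/(1.2253 × 2.108) = 13.794399 rev/s
rpm = 60·n = 827.663937

rpm = 827.66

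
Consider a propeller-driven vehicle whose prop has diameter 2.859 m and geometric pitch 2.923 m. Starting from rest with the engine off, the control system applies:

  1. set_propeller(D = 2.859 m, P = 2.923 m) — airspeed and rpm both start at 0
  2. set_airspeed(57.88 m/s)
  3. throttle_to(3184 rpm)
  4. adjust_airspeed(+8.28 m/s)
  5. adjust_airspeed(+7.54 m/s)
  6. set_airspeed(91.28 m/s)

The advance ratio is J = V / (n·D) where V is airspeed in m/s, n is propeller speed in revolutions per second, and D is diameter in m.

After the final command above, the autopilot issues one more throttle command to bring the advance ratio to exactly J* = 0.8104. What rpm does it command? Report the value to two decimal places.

rpm = 2363.81

set_propeller: D = 2.859 m, P = 2.923 m (p = P/D = 1.022385); state ← (V=0, rpm=0)
set_airspeed(57.88): V ← 57.88 m/s
throttle_to(3184): rpm ← 3184
adjust_airspeed(+8.28): V ← 57.88 +8.28 = 66.16 m/s
adjust_airspeed(+7.54): V ← 66.16 +7.54 = 73.7 m/s
set_airspeed(91.28): V ← 91.28 m/s
final state: V = 91.28 m/s, rpm = 3184 → n = rpm/60 = 53.066667 rev/s
target J* = 0.8104; solve J* = V/(n·D) for n: n = V/(J*·D) = 91.28/(0.8104 × 2.859) = 39.396899 rev/s
rpm = 60·n = 2363.813965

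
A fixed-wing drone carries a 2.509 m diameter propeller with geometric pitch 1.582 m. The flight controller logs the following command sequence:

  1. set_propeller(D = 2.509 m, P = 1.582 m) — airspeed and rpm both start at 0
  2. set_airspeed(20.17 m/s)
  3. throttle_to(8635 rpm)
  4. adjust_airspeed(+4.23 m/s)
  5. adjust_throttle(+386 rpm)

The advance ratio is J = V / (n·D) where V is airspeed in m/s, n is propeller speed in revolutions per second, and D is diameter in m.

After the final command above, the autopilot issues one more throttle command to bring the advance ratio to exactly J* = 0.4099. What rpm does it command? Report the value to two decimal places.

set_propeller: D = 2.509 m, P = 1.582 m (p = P/D = 0.630530); state ← (V=0, rpm=0)
set_airspeed(20.17): V ← 20.17 m/s
throttle_to(8635): rpm ← 8635
adjust_airspeed(+4.23): V ← 20.17 +4.23 = 24.4 m/s
adjust_throttle(+386): rpm ← 8635 +386 = 9021
final state: V = 24.4 m/s, rpm = 9021 → n = rpm/60 = 150.350000 rev/s
target J* = 0.4099; solve J* = V/(n·D) for n: n = V/(J*·D) = 24.4/(0.4099 × 2.509) = 23.725275 rev/s
rpm = 60·n = 1423.516473

rpm = 1423.52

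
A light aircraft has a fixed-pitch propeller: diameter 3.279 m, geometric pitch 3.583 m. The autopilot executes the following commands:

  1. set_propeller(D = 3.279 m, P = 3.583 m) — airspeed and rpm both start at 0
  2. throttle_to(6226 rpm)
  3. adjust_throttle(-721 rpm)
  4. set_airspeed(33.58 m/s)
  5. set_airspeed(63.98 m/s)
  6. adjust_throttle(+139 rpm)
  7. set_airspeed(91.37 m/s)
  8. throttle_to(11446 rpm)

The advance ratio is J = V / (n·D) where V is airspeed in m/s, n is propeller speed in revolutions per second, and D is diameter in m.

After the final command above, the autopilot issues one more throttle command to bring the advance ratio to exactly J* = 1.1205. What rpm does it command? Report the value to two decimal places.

rpm = 1492.11

set_propeller: D = 3.279 m, P = 3.583 m (p = P/D = 1.092711); state ← (V=0, rpm=0)
throttle_to(6226): rpm ← 6226
adjust_throttle(-721): rpm ← 6226 -721 = 5505
set_airspeed(33.58): V ← 33.58 m/s
set_airspeed(63.98): V ← 63.98 m/s
adjust_throttle(+139): rpm ← 5505 +139 = 5644
set_airspeed(91.37): V ← 91.37 m/s
throttle_to(11446): rpm ← 11446
final state: V = 91.37 m/s, rpm = 11446 → n = rpm/60 = 190.766667 rev/s
target J* = 1.1205; solve J* = V/(n·D) for n: n = V/(J*·D) = 91.37/(1.1205 × 3.279) = 24.868543 rev/s
rpm = 60·n = 1492.112600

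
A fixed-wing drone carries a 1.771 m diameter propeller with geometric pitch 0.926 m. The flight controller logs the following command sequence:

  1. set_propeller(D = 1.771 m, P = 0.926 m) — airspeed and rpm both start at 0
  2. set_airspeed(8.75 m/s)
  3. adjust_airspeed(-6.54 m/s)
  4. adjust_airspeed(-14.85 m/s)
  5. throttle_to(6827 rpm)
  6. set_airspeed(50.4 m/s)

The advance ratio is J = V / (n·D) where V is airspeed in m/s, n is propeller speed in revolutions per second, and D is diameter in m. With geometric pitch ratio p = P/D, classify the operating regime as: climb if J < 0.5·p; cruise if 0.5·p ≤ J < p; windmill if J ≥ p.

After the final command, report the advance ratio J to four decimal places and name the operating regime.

set_propeller: D = 1.771 m, P = 0.926 m (p = P/D = 0.522868); state ← (V=0, rpm=0)
set_airspeed(8.75): V ← 8.75 m/s
adjust_airspeed(-6.54): V ← 8.75 -6.54 = 2.21 m/s
adjust_airspeed(-14.85): V ← 2.21 -14.85 = -12.64 m/s
throttle_to(6827): rpm ← 6827
set_airspeed(50.4): V ← 50.4 m/s
final state: V = 50.4 m/s, rpm = 6827 → n = rpm/60 = 113.783333 rev/s
J = V / (n·D) = 50.4 / (113.783333 × 1.771) = 0.250111
regime bands: climb J<0.2614 | cruise [0.2614, 0.5229) | windmill J≥0.5229
J = 0.2501 → climb

J = 0.2501, regime = climb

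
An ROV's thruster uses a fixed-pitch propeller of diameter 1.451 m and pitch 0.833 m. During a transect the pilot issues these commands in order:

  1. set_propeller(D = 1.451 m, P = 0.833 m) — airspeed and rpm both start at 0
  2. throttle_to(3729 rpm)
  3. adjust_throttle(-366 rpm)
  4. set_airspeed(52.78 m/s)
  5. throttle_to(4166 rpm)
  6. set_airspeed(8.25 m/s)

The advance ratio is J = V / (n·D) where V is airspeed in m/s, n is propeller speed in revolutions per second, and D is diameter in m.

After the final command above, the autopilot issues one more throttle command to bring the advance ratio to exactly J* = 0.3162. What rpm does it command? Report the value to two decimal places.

rpm = 1078.89

set_propeller: D = 1.451 m, P = 0.833 m (p = P/D = 0.574087); state ← (V=0, rpm=0)
throttle_to(3729): rpm ← 3729
adjust_throttle(-366): rpm ← 3729 -366 = 3363
set_airspeed(52.78): V ← 52.78 m/s
throttle_to(4166): rpm ← 4166
set_airspeed(8.25): V ← 8.25 m/s
final state: V = 8.25 m/s, rpm = 4166 → n = rpm/60 = 69.433333 rev/s
target J* = 0.3162; solve J* = V/(n·D) for n: n = V/(J*·D) = 8.25/(0.3162 × 1.451) = 17.981448 rev/s
rpm = 60·n = 1078.886903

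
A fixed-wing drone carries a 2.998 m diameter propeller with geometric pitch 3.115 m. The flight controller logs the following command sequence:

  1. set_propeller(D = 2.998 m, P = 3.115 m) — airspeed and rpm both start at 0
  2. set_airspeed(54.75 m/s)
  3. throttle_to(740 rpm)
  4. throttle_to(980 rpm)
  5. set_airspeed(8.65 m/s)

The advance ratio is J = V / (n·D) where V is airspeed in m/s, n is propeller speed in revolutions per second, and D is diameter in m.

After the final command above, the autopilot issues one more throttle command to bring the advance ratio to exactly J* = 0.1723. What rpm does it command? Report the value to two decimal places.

set_propeller: D = 2.998 m, P = 3.115 m (p = P/D = 1.039026); state ← (V=0, rpm=0)
set_airspeed(54.75): V ← 54.75 m/s
throttle_to(740): rpm ← 740
throttle_to(980): rpm ← 980
set_airspeed(8.65): V ← 8.65 m/s
final state: V = 8.65 m/s, rpm = 980 → n = rpm/60 = 16.333333 rev/s
target J* = 0.1723; solve J* = V/(n·D) for n: n = V/(J*·D) = 8.65/(0.1723 × 2.998) = 16.745542 rev/s
rpm = 60·n = 1004.732503

rpm = 1004.73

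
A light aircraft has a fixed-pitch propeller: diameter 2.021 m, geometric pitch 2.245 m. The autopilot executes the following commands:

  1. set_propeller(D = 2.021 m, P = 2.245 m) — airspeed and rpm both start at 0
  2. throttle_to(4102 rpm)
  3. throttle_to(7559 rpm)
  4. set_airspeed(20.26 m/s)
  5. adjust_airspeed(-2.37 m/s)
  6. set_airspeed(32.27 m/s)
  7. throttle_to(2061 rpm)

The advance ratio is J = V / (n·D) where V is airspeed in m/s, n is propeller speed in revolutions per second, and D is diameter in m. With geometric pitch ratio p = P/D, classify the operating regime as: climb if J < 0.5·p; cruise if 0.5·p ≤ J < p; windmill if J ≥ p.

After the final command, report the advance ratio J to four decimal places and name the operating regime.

set_propeller: D = 2.021 m, P = 2.245 m (p = P/D = 1.110836); state ← (V=0, rpm=0)
throttle_to(4102): rpm ← 4102
throttle_to(7559): rpm ← 7559
set_airspeed(20.26): V ← 20.26 m/s
adjust_airspeed(-2.37): V ← 20.26 -2.37 = 17.89 m/s
set_airspeed(32.27): V ← 32.27 m/s
throttle_to(2061): rpm ← 2061
final state: V = 32.27 m/s, rpm = 2061 → n = rpm/60 = 34.350000 rev/s
J = V / (n·D) = 32.27 / (34.350000 × 2.021) = 0.464843
regime bands: climb J<0.5554 | cruise [0.5554, 1.1108) | windmill J≥1.1108
J = 0.4648 → climb

J = 0.4648, regime = climb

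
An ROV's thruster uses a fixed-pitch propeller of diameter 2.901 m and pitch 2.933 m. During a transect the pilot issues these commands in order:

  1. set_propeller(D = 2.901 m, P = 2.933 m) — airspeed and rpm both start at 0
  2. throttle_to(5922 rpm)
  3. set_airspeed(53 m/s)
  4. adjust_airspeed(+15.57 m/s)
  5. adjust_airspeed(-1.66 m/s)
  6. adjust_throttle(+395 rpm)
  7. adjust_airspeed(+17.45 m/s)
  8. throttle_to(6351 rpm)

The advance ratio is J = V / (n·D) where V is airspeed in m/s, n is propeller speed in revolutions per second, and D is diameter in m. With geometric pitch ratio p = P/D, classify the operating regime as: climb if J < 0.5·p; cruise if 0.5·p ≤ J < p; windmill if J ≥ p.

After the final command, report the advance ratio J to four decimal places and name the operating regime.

set_propeller: D = 2.901 m, P = 2.933 m (p = P/D = 1.011031); state ← (V=0, rpm=0)
throttle_to(5922): rpm ← 5922
set_airspeed(53): V ← 53 m/s
adjust_airspeed(+15.57): V ← 53 +15.57 = 68.57 m/s
adjust_airspeed(-1.66): V ← 68.57 -1.66 = 66.91 m/s
adjust_throttle(+395): rpm ← 5922 +395 = 6317
adjust_airspeed(+17.45): V ← 66.91 +17.45 = 84.36 m/s
throttle_to(6351): rpm ← 6351
final state: V = 84.36 m/s, rpm = 6351 → n = rpm/60 = 105.850000 rev/s
J = V / (n·D) = 84.36 / (105.850000 × 2.901) = 0.274725
regime bands: climb J<0.5055 | cruise [0.5055, 1.0110) | windmill J≥1.0110
J = 0.2747 → climb

J = 0.2747, regime = climb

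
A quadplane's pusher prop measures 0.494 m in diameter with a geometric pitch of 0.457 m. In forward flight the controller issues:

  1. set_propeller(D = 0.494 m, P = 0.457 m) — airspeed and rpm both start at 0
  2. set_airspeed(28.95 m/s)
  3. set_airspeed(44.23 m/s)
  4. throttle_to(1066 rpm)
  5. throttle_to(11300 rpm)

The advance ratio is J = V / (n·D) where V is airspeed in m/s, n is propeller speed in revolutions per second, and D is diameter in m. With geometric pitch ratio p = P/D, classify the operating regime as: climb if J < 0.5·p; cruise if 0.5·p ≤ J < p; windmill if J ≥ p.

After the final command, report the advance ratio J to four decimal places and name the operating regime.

set_propeller: D = 0.494 m, P = 0.457 m (p = P/D = 0.925101); state ← (V=0, rpm=0)
set_airspeed(28.95): V ← 28.95 m/s
set_airspeed(44.23): V ← 44.23 m/s
throttle_to(1066): rpm ← 1066
throttle_to(11300): rpm ← 11300
final state: V = 44.23 m/s, rpm = 11300 → n = rpm/60 = 188.333333 rev/s
J = V / (n·D) = 44.23 / (188.333333 × 0.494) = 0.475404
regime bands: climb J<0.4626 | cruise [0.4626, 0.9251) | windmill J≥0.9251
J = 0.4754 → cruise

J = 0.4754, regime = cruise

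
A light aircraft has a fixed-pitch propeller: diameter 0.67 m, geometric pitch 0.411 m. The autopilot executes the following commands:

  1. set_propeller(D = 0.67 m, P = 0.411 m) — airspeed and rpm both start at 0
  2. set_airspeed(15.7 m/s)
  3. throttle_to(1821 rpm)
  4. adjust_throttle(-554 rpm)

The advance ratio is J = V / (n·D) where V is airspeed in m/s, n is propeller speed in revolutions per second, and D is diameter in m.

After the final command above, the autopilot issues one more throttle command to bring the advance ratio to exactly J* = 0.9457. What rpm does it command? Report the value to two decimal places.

set_propeller: D = 0.67 m, P = 0.411 m (p = P/D = 0.613433); state ← (V=0, rpm=0)
set_airspeed(15.7): V ← 15.7 m/s
throttle_to(1821): rpm ← 1821
adjust_throttle(-554): rpm ← 1821 -554 = 1267
final state: V = 15.7 m/s, rpm = 1267 → n = rpm/60 = 21.116667 rev/s
target J* = 0.9457; solve J* = V/(n·D) for n: n = V/(J*·D) = 15.7/(0.9457 × 0.67) = 24.778297 rev/s
rpm = 60·n = 1486.697842

rpm = 1486.70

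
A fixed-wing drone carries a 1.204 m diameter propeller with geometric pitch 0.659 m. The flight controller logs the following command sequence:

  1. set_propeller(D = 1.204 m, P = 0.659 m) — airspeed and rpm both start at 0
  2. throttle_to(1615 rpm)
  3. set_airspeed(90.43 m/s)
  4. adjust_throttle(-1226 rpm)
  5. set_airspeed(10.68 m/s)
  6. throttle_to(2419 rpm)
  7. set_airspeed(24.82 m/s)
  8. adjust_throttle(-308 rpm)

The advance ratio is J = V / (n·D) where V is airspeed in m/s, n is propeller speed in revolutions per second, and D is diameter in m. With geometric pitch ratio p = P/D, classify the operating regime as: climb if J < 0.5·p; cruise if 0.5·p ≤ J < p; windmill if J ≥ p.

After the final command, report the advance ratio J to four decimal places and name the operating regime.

J = 0.5859, regime = windmill

set_propeller: D = 1.204 m, P = 0.659 m (p = P/D = 0.547342); state ← (V=0, rpm=0)
throttle_to(1615): rpm ← 1615
set_airspeed(90.43): V ← 90.43 m/s
adjust_throttle(-1226): rpm ← 1615 -1226 = 389
set_airspeed(10.68): V ← 10.68 m/s
throttle_to(2419): rpm ← 2419
set_airspeed(24.82): V ← 24.82 m/s
adjust_throttle(-308): rpm ← 2419 -308 = 2111
final state: V = 24.82 m/s, rpm = 2111 → n = rpm/60 = 35.183333 rev/s
J = V / (n·D) = 24.82 / (35.183333 × 1.204) = 0.585920
regime bands: climb J<0.2737 | cruise [0.2737, 0.5473) | windmill J≥0.5473
J = 0.5859 → windmill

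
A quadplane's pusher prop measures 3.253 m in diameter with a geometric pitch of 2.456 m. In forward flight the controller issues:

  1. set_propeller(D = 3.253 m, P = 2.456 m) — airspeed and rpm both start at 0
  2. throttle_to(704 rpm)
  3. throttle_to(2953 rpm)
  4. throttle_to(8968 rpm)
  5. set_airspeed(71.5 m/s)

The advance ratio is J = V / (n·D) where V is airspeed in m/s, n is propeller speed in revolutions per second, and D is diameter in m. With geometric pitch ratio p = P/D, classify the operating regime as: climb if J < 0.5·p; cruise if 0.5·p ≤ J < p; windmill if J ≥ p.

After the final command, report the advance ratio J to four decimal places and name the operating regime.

J = 0.1471, regime = climb

set_propeller: D = 3.253 m, P = 2.456 m (p = P/D = 0.754995); state ← (V=0, rpm=0)
throttle_to(704): rpm ← 704
throttle_to(2953): rpm ← 2953
throttle_to(8968): rpm ← 8968
set_airspeed(71.5): V ← 71.5 m/s
final state: V = 71.5 m/s, rpm = 8968 → n = rpm/60 = 149.466667 rev/s
J = V / (n·D) = 71.5 / (149.466667 × 3.253) = 0.147054
regime bands: climb J<0.3775 | cruise [0.3775, 0.7550) | windmill J≥0.7550
J = 0.1471 → climb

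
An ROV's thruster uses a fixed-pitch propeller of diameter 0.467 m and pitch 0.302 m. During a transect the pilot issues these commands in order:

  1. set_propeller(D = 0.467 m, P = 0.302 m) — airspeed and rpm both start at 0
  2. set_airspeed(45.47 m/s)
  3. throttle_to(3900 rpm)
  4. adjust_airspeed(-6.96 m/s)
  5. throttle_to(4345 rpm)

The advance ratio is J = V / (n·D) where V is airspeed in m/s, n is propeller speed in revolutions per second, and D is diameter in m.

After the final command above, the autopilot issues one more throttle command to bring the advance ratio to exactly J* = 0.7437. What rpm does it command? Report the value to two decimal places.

rpm = 6652.89

set_propeller: D = 0.467 m, P = 0.302 m (p = P/D = 0.646681); state ← (V=0, rpm=0)
set_airspeed(45.47): V ← 45.47 m/s
throttle_to(3900): rpm ← 3900
adjust_airspeed(-6.96): V ← 45.47 -6.96 = 38.51 m/s
throttle_to(4345): rpm ← 4345
final state: V = 38.51 m/s, rpm = 4345 → n = rpm/60 = 72.416667 rev/s
target J* = 0.7437; solve J* = V/(n·D) for n: n = V/(J*·D) = 38.51/(0.7437 × 0.467) = 110.881440 rev/s
rpm = 60·n = 6652.886387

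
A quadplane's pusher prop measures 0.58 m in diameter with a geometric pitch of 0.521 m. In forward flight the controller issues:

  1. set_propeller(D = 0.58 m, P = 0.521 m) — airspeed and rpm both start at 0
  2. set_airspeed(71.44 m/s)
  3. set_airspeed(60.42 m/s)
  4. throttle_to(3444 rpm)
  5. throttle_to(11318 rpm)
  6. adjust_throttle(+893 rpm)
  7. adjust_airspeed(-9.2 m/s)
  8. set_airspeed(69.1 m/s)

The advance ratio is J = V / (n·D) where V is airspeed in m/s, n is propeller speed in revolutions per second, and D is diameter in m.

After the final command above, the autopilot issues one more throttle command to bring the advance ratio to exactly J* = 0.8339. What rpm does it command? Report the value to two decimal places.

rpm = 8572.10

set_propeller: D = 0.58 m, P = 0.521 m (p = P/D = 0.898276); state ← (V=0, rpm=0)
set_airspeed(71.44): V ← 71.44 m/s
set_airspeed(60.42): V ← 60.42 m/s
throttle_to(3444): rpm ← 3444
throttle_to(11318): rpm ← 11318
adjust_throttle(+893): rpm ← 11318 +893 = 12211
adjust_airspeed(-9.2): V ← 60.42 -9.2 = 51.22 m/s
set_airspeed(69.1): V ← 69.1 m/s
final state: V = 69.1 m/s, rpm = 12211 → n = rpm/60 = 203.516667 rev/s
target J* = 0.8339; solve J* = V/(n·D) for n: n = V/(J*·D) = 69.1/(0.8339 × 0.58) = 142.868367 rev/s
rpm = 60·n = 8572.102005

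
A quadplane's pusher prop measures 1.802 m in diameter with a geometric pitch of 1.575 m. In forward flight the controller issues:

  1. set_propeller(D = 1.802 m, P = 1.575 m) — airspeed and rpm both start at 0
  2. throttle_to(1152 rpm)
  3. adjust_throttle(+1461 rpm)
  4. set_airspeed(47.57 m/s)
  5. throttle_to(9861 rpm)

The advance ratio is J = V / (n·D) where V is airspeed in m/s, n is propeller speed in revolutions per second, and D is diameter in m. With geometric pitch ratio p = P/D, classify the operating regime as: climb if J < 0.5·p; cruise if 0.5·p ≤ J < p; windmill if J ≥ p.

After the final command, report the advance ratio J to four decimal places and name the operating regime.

J = 0.1606, regime = climb

set_propeller: D = 1.802 m, P = 1.575 m (p = P/D = 0.874029); state ← (V=0, rpm=0)
throttle_to(1152): rpm ← 1152
adjust_throttle(+1461): rpm ← 1152 +1461 = 2613
set_airspeed(47.57): V ← 47.57 m/s
throttle_to(9861): rpm ← 9861
final state: V = 47.57 m/s, rpm = 9861 → n = rpm/60 = 164.350000 rev/s
J = V / (n·D) = 47.57 / (164.350000 × 1.802) = 0.160623
regime bands: climb J<0.4370 | cruise [0.4370, 0.8740) | windmill J≥0.8740
J = 0.1606 → climb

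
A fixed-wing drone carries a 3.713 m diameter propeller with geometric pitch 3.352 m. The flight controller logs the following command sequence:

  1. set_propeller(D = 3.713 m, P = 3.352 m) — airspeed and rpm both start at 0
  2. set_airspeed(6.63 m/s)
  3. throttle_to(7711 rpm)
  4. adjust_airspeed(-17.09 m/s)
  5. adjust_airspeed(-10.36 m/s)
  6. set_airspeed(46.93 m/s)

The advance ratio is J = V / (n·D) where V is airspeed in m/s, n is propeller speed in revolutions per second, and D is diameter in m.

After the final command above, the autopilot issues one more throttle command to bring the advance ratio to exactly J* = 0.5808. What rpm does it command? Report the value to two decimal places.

rpm = 1305.72

set_propeller: D = 3.713 m, P = 3.352 m (p = P/D = 0.902774); state ← (V=0, rpm=0)
set_airspeed(6.63): V ← 6.63 m/s
throttle_to(7711): rpm ← 7711
adjust_airspeed(-17.09): V ← 6.63 -17.09 = -10.46 m/s
adjust_airspeed(-10.36): V ← -10.46 -10.36 = -20.82 m/s
set_airspeed(46.93): V ← 46.93 m/s
final state: V = 46.93 m/s, rpm = 7711 → n = rpm/60 = 128.516667 rev/s
target J* = 0.5808; solve J* = V/(n·D) for n: n = V/(J*·D) = 46.93/(0.5808 × 3.713) = 21.762010 rev/s
rpm = 60·n = 1305.720575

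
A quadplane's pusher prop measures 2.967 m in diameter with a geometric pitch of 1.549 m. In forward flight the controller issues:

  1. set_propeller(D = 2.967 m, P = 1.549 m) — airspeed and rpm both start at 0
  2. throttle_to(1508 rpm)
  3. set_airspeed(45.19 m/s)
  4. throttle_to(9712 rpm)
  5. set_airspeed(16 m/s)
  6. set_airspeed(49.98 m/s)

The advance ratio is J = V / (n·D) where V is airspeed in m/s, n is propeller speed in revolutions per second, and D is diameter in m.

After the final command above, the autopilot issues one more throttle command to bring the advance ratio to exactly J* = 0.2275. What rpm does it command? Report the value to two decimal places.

set_propeller: D = 2.967 m, P = 1.549 m (p = P/D = 0.522076); state ← (V=0, rpm=0)
throttle_to(1508): rpm ← 1508
set_airspeed(45.19): V ← 45.19 m/s
throttle_to(9712): rpm ← 9712
set_airspeed(16): V ← 16 m/s
set_airspeed(49.98): V ← 49.98 m/s
final state: V = 49.98 m/s, rpm = 9712 → n = rpm/60 = 161.866667 rev/s
target J* = 0.2275; solve J* = V/(n·D) for n: n = V/(J*·D) = 49.98/(0.2275 × 2.967) = 74.045267 rev/s
rpm = 60·n = 4442.716030

rpm = 4442.72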